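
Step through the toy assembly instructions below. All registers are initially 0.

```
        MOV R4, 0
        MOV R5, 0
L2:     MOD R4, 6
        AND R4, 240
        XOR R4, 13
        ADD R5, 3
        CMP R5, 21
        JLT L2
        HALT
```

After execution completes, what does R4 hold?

MOV R4, 0 → R4=0
MOV R5, 0 → R5=0
MOD R4, 6 → R4=0%6=0
AND R4, 240 → R4=0&240=0
XOR R4, 13 → R4=0^13=13
ADD R5, 3 → R5=0+3=3
CMP R5, 21  (cmp 3,21)
JLT L2: taken
MOD R4, 6 → R4=13%6=1
AND R4, 240 → R4=1&240=0
XOR R4, 13 → R4=0^13=13
ADD R5, 3 → R5=3+3=6
CMP R5, 21  (cmp 6,21)
JLT L2: taken
MOD R4, 6 → R4=13%6=1
AND R4, 240 → R4=1&240=0
XOR R4, 13 → R4=0^13=13
ADD R5, 3 → R5=6+3=9
CMP R5, 21  (cmp 9,21)
JLT L2: taken
MOD R4, 6 → R4=13%6=1
AND R4, 240 → R4=1&240=0
XOR R4, 13 → R4=0^13=13
ADD R5, 3 → R5=9+3=12
CMP R5, 21  (cmp 12,21)
JLT L2: taken
MOD R4, 6 → R4=13%6=1
AND R4, 240 → R4=1&240=0
XOR R4, 13 → R4=0^13=13
ADD R5, 3 → R5=12+3=15
CMP R5, 21  (cmp 15,21)
JLT L2: taken
MOD R4, 6 → R4=13%6=1
AND R4, 240 → R4=1&240=0
XOR R4, 13 → R4=0^13=13
ADD R5, 3 → R5=15+3=18
CMP R5, 21  (cmp 18,21)
JLT L2: taken
MOD R4, 6 → R4=13%6=1
AND R4, 240 → R4=1&240=0
XOR R4, 13 → R4=0^13=13
ADD R5, 3 → R5=18+3=21
CMP R5, 21  (cmp 21,21)
JLT L2: not taken
halt.

13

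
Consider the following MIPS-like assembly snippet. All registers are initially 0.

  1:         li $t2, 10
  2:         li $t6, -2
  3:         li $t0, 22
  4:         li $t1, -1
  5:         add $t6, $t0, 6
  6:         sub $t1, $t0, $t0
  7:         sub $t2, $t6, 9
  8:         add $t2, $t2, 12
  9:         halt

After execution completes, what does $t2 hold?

31

after li $t2, 10: $t2=10
after li $t6, -2: $t6=-2
after li $t0, 22: $t0=22
after li $t1, -1: $t1=-1
after add $t6, $t0, 6: $t6=22+6=28
after sub $t1, $t0, $t0: $t1=22-22=0
after sub $t2, $t6, 9: $t2=28-9=19
after add $t2, $t2, 12: $t2=19+12=31
halt.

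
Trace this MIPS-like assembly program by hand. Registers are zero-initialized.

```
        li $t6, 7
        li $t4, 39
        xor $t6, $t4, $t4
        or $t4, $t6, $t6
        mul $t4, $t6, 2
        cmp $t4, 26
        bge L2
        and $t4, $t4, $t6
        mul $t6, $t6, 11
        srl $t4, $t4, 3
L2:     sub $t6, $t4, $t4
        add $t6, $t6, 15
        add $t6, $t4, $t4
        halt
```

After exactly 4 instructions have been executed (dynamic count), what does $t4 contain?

0

after li $t6, 7: $t6=7
after li $t4, 39: $t4=39
after xor $t6, $t4, $t4: $t6=39^39=0
after or $t4, $t6, $t6: $t4=0|0=0
After step 4: $t4 = 0.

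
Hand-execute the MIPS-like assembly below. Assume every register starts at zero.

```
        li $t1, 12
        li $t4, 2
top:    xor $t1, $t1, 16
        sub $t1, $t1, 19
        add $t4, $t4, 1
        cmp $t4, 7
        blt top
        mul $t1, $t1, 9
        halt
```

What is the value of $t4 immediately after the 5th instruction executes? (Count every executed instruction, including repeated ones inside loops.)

3

after li $t1, 12: $t1=12
after li $t4, 2: $t4=2
after xor $t1, $t1, 16: $t1=12^16=28
after sub $t1, $t1, 19: $t1=28-19=9
after add $t4, $t4, 1: $t4=2+1=3
After step 5: $t4 = 3.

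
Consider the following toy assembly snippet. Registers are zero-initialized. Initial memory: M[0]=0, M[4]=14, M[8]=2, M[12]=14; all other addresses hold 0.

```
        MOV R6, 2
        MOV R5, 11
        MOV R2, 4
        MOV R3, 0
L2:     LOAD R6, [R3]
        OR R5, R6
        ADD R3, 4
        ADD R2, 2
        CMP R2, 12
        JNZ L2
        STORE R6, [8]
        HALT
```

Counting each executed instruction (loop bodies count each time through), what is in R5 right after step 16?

15

after MOV R6, 2: R6=2
after MOV R5, 11: R5=11
after MOV R2, 4: R2=4
after MOV R3, 0: R3=0
after LOAD R6, [R3]: R6=M[0]=0
after OR R5, R6: R5=11|0=11
after ADD R3, 4: R3=0+4=4
after ADD R2, 2: R2=4+2=6
CMP R2, 12  (cmp 6,12)
JNZ L2: taken
after LOAD R6, [R3]: R6=M[4]=14
after OR R5, R6: R5=11|14=15
after ADD R3, 4: R3=4+4=8
after ADD R2, 2: R2=6+2=8
CMP R2, 12  (cmp 8,12)
JNZ L2: taken
After step 16: R5 = 15.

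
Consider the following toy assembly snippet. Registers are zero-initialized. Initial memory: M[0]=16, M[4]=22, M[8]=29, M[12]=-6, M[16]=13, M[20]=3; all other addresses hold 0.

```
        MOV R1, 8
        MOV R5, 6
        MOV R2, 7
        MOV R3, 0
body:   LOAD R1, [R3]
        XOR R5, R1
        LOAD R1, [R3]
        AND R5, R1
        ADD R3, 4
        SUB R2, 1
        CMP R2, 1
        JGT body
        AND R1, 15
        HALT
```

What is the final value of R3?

MOV R1, 8 → R1=8
MOV R5, 6 → R5=6
MOV R2, 7 → R2=7
MOV R3, 0 → R3=0
LOAD R1, [R3] → R1=M[0]=16
XOR R5, R1 → R5=6^16=22
LOAD R1, [R3] → R1=M[0]=16
AND R5, R1 → R5=22&16=16
ADD R3, 4 → R3=0+4=4
SUB R2, 1 → R2=7-1=6
CMP R2, 1  (cmp 6,1)
JGT body: taken
LOAD R1, [R3] → R1=M[4]=22
XOR R5, R1 → R5=16^22=6
LOAD R1, [R3] → R1=M[4]=22
AND R5, R1 → R5=6&22=6
ADD R3, 4 → R3=4+4=8
SUB R2, 1 → R2=6-1=5
CMP R2, 1  (cmp 5,1)
JGT body: taken
LOAD R1, [R3] → R1=M[8]=29
XOR R5, R1 → R5=6^29=27
LOAD R1, [R3] → R1=M[8]=29
AND R5, R1 → R5=27&29=25
ADD R3, 4 → R3=8+4=12
SUB R2, 1 → R2=5-1=4
CMP R2, 1  (cmp 4,1)
JGT body: taken
LOAD R1, [R3] → R1=M[12]=-6
XOR R5, R1 → R5=25^(-6)=-29
LOAD R1, [R3] → R1=M[12]=-6
AND R5, R1 → R5=(-29)&(-6)=-30
ADD R3, 4 → R3=12+4=16
SUB R2, 1 → R2=4-1=3
CMP R2, 1  (cmp 3,1)
JGT body: taken
LOAD R1, [R3] → R1=M[16]=13
XOR R5, R1 → R5=(-30)^13=-17
LOAD R1, [R3] → R1=M[16]=13
AND R5, R1 → R5=(-17)&13=13
ADD R3, 4 → R3=16+4=20
SUB R2, 1 → R2=3-1=2
CMP R2, 1  (cmp 2,1)
JGT body: taken
LOAD R1, [R3] → R1=M[20]=3
XOR R5, R1 → R5=13^3=14
LOAD R1, [R3] → R1=M[20]=3
AND R5, R1 → R5=14&3=2
ADD R3, 4 → R3=20+4=24
SUB R2, 1 → R2=2-1=1
CMP R2, 1  (cmp 1,1)
JGT body: not taken
AND R1, 15 → R1=3&15=3
halt.

24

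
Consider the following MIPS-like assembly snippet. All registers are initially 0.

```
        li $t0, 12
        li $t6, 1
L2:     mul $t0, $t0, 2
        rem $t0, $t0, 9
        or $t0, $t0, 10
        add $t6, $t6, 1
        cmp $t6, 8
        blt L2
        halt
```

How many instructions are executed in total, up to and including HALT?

45

$t0=12
$t6=1
$t0=12*2=24
$t0=24%9=6
$t0=6|10=14
$t6=1+1=2
cmp $t6, 8  (cmp 2,8)
blt L2: taken
$t0=14*2=28
$t0=28%9=1
$t0=1|10=11
$t6=2+1=3
cmp $t6, 8  (cmp 3,8)
blt L2: taken
$t0=11*2=22
$t0=22%9=4
$t0=4|10=14
$t6=3+1=4
cmp $t6, 8  (cmp 4,8)
blt L2: taken
$t0=14*2=28
$t0=28%9=1
$t0=1|10=11
$t6=4+1=5
cmp $t6, 8  (cmp 5,8)
blt L2: taken
$t0=11*2=22
$t0=22%9=4
$t0=4|10=14
$t6=5+1=6
cmp $t6, 8  (cmp 6,8)
blt L2: taken
$t0=14*2=28
$t0=28%9=1
$t0=1|10=11
$t6=6+1=7
cmp $t6, 8  (cmp 7,8)
blt L2: taken
$t0=11*2=22
$t0=22%9=4
$t0=4|10=14
$t6=7+1=8
cmp $t6, 8  (cmp 8,8)
blt L2: not taken
halt.
Total executed instructions: 45.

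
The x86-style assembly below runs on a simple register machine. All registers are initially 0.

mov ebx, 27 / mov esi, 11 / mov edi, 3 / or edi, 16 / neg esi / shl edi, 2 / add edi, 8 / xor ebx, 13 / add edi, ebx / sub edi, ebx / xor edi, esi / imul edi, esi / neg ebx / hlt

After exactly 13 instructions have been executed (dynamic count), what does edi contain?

1045

ebx=27
esi=11
edi=3
edi=3|16=19
esi=-(11)=-11
edi=19<<2=76
edi=76+8=84
ebx=27^13=22
edi=84+22=106
edi=106-22=84
edi=84^(-11)=-95
edi=(-95)*(-11)=1045
ebx=-(22)=-22
After step 13: edi = 1045.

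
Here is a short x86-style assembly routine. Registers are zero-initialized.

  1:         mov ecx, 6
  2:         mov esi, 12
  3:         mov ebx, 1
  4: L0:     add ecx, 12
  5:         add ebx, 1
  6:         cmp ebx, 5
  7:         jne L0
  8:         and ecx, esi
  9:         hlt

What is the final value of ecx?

4

ecx=6
esi=12
ebx=1
ecx=6+12=18
ebx=1+1=2
cmp ebx, 5  (cmp 2,5)
jne L0: taken
ecx=18+12=30
ebx=2+1=3
cmp ebx, 5  (cmp 3,5)
jne L0: taken
ecx=30+12=42
ebx=3+1=4
cmp ebx, 5  (cmp 4,5)
jne L0: taken
ecx=42+12=54
ebx=4+1=5
cmp ebx, 5  (cmp 5,5)
jne L0: not taken
ecx=54&12=4
halt.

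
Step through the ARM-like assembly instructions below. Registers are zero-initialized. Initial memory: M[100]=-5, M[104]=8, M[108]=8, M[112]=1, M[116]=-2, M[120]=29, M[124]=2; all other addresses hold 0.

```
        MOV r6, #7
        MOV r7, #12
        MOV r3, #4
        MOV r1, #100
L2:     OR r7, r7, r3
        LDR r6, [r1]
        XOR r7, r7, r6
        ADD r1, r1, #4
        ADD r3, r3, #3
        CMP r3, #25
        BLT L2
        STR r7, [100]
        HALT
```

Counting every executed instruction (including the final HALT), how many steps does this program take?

after MOV r6, #7: r6=7
after MOV r7, #12: r7=12
after MOV r3, #4: r3=4
after MOV r1, #100: r1=100
after OR r7, r7, r3: r7=12|4=12
after LDR r6, [r1]: r6=M[100]=-5
after XOR r7, r7, r6: r7=12^(-5)=-9
after ADD r1, r1, #4: r1=100+4=104
after ADD r3, r3, #3: r3=4+3=7
CMP r3, #25  (cmp 7,25)
BLT L2: taken
after OR r7, r7, r3: r7=(-9)|7=-9
after LDR r6, [r1]: r6=M[104]=8
after XOR r7, r7, r6: r7=(-9)^8=-1
after ADD r1, r1, #4: r1=104+4=108
after ADD r3, r3, #3: r3=7+3=10
CMP r3, #25  (cmp 10,25)
BLT L2: taken
after OR r7, r7, r3: r7=(-1)|10=-1
after LDR r6, [r1]: r6=M[108]=8
after XOR r7, r7, r6: r7=(-1)^8=-9
after ADD r1, r1, #4: r1=108+4=112
after ADD r3, r3, #3: r3=10+3=13
CMP r3, #25  (cmp 13,25)
BLT L2: taken
after OR r7, r7, r3: r7=(-9)|13=-1
after LDR r6, [r1]: r6=M[112]=1
after XOR r7, r7, r6: r7=(-1)^1=-2
after ADD r1, r1, #4: r1=112+4=116
after ADD r3, r3, #3: r3=13+3=16
CMP r3, #25  (cmp 16,25)
BLT L2: taken
after OR r7, r7, r3: r7=(-2)|16=-2
after LDR r6, [r1]: r6=M[116]=-2
after XOR r7, r7, r6: r7=(-2)^(-2)=0
after ADD r1, r1, #4: r1=116+4=120
after ADD r3, r3, #3: r3=16+3=19
CMP r3, #25  (cmp 19,25)
BLT L2: taken
after OR r7, r7, r3: r7=0|19=19
after LDR r6, [r1]: r6=M[120]=29
after XOR r7, r7, r6: r7=19^29=14
after ADD r1, r1, #4: r1=120+4=124
after ADD r3, r3, #3: r3=19+3=22
CMP r3, #25  (cmp 22,25)
BLT L2: taken
after OR r7, r7, r3: r7=14|22=30
after LDR r6, [r1]: r6=M[124]=2
after XOR r7, r7, r6: r7=30^2=28
after ADD r1, r1, #4: r1=124+4=128
after ADD r3, r3, #3: r3=22+3=25
CMP r3, #25  (cmp 25,25)
BLT L2: not taken
STR r7, [100] → M[100]=28
halt.
Total executed instructions: 55.

55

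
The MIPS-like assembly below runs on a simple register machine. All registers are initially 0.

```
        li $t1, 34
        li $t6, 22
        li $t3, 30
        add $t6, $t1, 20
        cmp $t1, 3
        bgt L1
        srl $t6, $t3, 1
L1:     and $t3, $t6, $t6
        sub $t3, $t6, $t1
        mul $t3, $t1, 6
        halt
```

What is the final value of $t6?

54

$t1=34
$t6=22
$t3=30
$t6=34+20=54
cmp $t1, 3  (cmp 34,3)
bgt L1: taken
$t3=54&54=54
$t3=54-34=20
$t3=34*6=204
halt.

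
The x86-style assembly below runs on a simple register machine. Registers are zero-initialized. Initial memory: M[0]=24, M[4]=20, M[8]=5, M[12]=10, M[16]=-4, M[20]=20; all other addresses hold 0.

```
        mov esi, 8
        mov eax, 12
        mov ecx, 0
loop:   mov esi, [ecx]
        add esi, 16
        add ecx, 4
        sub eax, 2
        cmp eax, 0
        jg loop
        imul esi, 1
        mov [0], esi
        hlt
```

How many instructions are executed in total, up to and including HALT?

mov esi, 8 → esi=8
mov eax, 12 → eax=12
mov ecx, 0 → ecx=0
mov esi, [ecx] → esi=M[0]=24
add esi, 16 → esi=24+16=40
add ecx, 4 → ecx=0+4=4
sub eax, 2 → eax=12-2=10
cmp eax, 0  (cmp 10,0)
jg loop: taken
mov esi, [ecx] → esi=M[4]=20
add esi, 16 → esi=20+16=36
add ecx, 4 → ecx=4+4=8
sub eax, 2 → eax=10-2=8
cmp eax, 0  (cmp 8,0)
jg loop: taken
mov esi, [ecx] → esi=M[8]=5
add esi, 16 → esi=5+16=21
add ecx, 4 → ecx=8+4=12
sub eax, 2 → eax=8-2=6
cmp eax, 0  (cmp 6,0)
jg loop: taken
mov esi, [ecx] → esi=M[12]=10
add esi, 16 → esi=10+16=26
add ecx, 4 → ecx=12+4=16
sub eax, 2 → eax=6-2=4
cmp eax, 0  (cmp 4,0)
jg loop: taken
mov esi, [ecx] → esi=M[16]=-4
add esi, 16 → esi=(-4)+16=12
add ecx, 4 → ecx=16+4=20
sub eax, 2 → eax=4-2=2
cmp eax, 0  (cmp 2,0)
jg loop: taken
mov esi, [ecx] → esi=M[20]=20
add esi, 16 → esi=20+16=36
add ecx, 4 → ecx=20+4=24
sub eax, 2 → eax=2-2=0
cmp eax, 0  (cmp 0,0)
jg loop: not taken
imul esi, 1 → esi=36*1=36
mov [0], esi → M[0]=36
halt.
Total executed instructions: 42.

42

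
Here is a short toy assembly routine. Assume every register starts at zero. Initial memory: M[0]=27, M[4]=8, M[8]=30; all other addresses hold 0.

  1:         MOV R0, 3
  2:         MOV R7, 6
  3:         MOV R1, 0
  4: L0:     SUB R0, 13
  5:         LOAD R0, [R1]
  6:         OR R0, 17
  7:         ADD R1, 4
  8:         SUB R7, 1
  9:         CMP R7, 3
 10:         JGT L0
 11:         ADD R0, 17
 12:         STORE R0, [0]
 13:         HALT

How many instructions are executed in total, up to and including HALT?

after MOV R0, 3: R0=3
after MOV R7, 6: R7=6
after MOV R1, 0: R1=0
after SUB R0, 13: R0=3-13=-10
after LOAD R0, [R1]: R0=M[0]=27
after OR R0, 17: R0=27|17=27
after ADD R1, 4: R1=0+4=4
after SUB R7, 1: R7=6-1=5
CMP R7, 3  (cmp 5,3)
JGT L0: taken
after SUB R0, 13: R0=27-13=14
after LOAD R0, [R1]: R0=M[4]=8
after OR R0, 17: R0=8|17=25
after ADD R1, 4: R1=4+4=8
after SUB R7, 1: R7=5-1=4
CMP R7, 3  (cmp 4,3)
JGT L0: taken
after SUB R0, 13: R0=25-13=12
after LOAD R0, [R1]: R0=M[8]=30
after OR R0, 17: R0=30|17=31
after ADD R1, 4: R1=8+4=12
after SUB R7, 1: R7=4-1=3
CMP R7, 3  (cmp 3,3)
JGT L0: not taken
after ADD R0, 17: R0=31+17=48
STORE R0, [0] → M[0]=48
halt.
Total executed instructions: 27.

27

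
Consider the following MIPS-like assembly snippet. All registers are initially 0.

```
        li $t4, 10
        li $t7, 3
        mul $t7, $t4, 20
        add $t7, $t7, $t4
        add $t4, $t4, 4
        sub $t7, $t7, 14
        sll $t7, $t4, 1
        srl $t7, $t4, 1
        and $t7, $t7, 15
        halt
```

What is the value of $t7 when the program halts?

after li $t4, 10: $t4=10
after li $t7, 3: $t7=3
after mul $t7, $t4, 20: $t7=10*20=200
after add $t7, $t7, $t4: $t7=200+10=210
after add $t4, $t4, 4: $t4=10+4=14
after sub $t7, $t7, 14: $t7=210-14=196
after sll $t7, $t4, 1: $t7=14<<1=28
after srl $t7, $t4, 1: $t7=14>>1=7
after and $t7, $t7, 15: $t7=7&15=7
halt.

7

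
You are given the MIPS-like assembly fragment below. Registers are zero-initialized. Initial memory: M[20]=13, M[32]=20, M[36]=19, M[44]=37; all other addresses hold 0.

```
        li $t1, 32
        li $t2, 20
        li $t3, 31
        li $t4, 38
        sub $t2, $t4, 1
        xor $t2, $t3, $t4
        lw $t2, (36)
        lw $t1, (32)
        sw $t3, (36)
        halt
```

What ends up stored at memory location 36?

after li $t1, 32: $t1=32
after li $t2, 20: $t2=20
after li $t3, 31: $t3=31
after li $t4, 38: $t4=38
after sub $t2, $t4, 1: $t2=38-1=37
after xor $t2, $t3, $t4: $t2=31^38=57
after lw $t2, (36): $t2=M[36]=19
after lw $t1, (32): $t1=M[32]=20
sw $t3, (36) → M[36]=31
halt.

31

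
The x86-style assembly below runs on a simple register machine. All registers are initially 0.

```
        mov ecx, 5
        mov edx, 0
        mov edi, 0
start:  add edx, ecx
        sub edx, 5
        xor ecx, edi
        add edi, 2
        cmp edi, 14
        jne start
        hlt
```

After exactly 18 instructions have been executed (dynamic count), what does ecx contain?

3

ecx=5
edx=0
edi=0
edx=0+5=5
edx=5-5=0
ecx=5^0=5
edi=0+2=2
cmp edi, 14  (cmp 2,14)
jne start: taken
edx=0+5=5
edx=5-5=0
ecx=5^2=7
edi=2+2=4
cmp edi, 14  (cmp 4,14)
jne start: taken
edx=0+7=7
edx=7-5=2
ecx=7^4=3
After step 18: ecx = 3.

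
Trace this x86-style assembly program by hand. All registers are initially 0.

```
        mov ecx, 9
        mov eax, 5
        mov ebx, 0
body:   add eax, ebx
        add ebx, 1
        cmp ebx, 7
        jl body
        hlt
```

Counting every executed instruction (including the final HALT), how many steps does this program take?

32

ecx=9
eax=5
ebx=0
eax=5+0=5
ebx=0+1=1
cmp ebx, 7  (cmp 1,7)
jl body: taken
eax=5+1=6
ebx=1+1=2
cmp ebx, 7  (cmp 2,7)
jl body: taken
eax=6+2=8
ebx=2+1=3
cmp ebx, 7  (cmp 3,7)
jl body: taken
eax=8+3=11
ebx=3+1=4
cmp ebx, 7  (cmp 4,7)
jl body: taken
eax=11+4=15
ebx=4+1=5
cmp ebx, 7  (cmp 5,7)
jl body: taken
eax=15+5=20
ebx=5+1=6
cmp ebx, 7  (cmp 6,7)
jl body: taken
eax=20+6=26
ebx=6+1=7
cmp ebx, 7  (cmp 7,7)
jl body: not taken
halt.
Total executed instructions: 32.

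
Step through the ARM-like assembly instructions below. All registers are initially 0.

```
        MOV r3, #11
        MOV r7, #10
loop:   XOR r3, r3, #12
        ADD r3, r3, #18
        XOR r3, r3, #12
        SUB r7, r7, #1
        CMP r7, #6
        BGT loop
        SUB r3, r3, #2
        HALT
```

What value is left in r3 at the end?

r3=11
r7=10
r3=11^12=7
r3=7+18=25
r3=25^12=21
r7=10-1=9
CMP r7, #6  (cmp 9,6)
BGT loop: taken
r3=21^12=25
r3=25+18=43
r3=43^12=39
r7=9-1=8
CMP r7, #6  (cmp 8,6)
BGT loop: taken
r3=39^12=43
r3=43+18=61
r3=61^12=49
r7=8-1=7
CMP r7, #6  (cmp 7,6)
BGT loop: taken
r3=49^12=61
r3=61+18=79
r3=79^12=67
r7=7-1=6
CMP r7, #6  (cmp 6,6)
BGT loop: not taken
r3=67-2=65
halt.

65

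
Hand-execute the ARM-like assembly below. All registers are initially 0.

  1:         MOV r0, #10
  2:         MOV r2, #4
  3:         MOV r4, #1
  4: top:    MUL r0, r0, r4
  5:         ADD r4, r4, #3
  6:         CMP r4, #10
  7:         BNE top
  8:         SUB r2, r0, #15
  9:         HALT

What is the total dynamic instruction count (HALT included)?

MOV r0, #10 → r0=10
MOV r2, #4 → r2=4
MOV r4, #1 → r4=1
MUL r0, r0, r4 → r0=10*1=10
ADD r4, r4, #3 → r4=1+3=4
CMP r4, #10  (cmp 4,10)
BNE top: taken
MUL r0, r0, r4 → r0=10*4=40
ADD r4, r4, #3 → r4=4+3=7
CMP r4, #10  (cmp 7,10)
BNE top: taken
MUL r0, r0, r4 → r0=40*7=280
ADD r4, r4, #3 → r4=7+3=10
CMP r4, #10  (cmp 10,10)
BNE top: not taken
SUB r2, r0, #15 → r2=280-15=265
halt.
Total executed instructions: 17.

17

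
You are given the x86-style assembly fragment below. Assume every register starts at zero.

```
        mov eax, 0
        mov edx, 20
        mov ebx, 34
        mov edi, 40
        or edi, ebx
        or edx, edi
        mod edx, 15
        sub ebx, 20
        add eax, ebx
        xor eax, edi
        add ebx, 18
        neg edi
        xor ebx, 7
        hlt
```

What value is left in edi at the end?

after mov eax, 0: eax=0
after mov edx, 20: edx=20
after mov ebx, 34: ebx=34
after mov edi, 40: edi=40
after or edi, ebx: edi=40|34=42
after or edx, edi: edx=20|42=62
after mod edx, 15: edx=62%15=2
after sub ebx, 20: ebx=34-20=14
after add eax, ebx: eax=0+14=14
after xor eax, edi: eax=14^42=36
after add ebx, 18: ebx=14+18=32
after neg edi: edi=-(42)=-42
after xor ebx, 7: ebx=32^7=39
halt.

-42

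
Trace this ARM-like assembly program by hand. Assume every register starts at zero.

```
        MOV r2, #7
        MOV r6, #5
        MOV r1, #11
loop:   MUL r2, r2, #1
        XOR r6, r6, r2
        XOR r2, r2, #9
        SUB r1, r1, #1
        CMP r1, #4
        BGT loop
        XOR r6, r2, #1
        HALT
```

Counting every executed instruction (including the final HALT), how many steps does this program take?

47

after MOV r2, #7: r2=7
after MOV r6, #5: r6=5
after MOV r1, #11: r1=11
after MUL r2, r2, #1: r2=7*1=7
after XOR r6, r6, r2: r6=5^7=2
after XOR r2, r2, #9: r2=7^9=14
after SUB r1, r1, #1: r1=11-1=10
CMP r1, #4  (cmp 10,4)
BGT loop: taken
after MUL r2, r2, #1: r2=14*1=14
after XOR r6, r6, r2: r6=2^14=12
after XOR r2, r2, #9: r2=14^9=7
after SUB r1, r1, #1: r1=10-1=9
CMP r1, #4  (cmp 9,4)
BGT loop: taken
after MUL r2, r2, #1: r2=7*1=7
after XOR r6, r6, r2: r6=12^7=11
after XOR r2, r2, #9: r2=7^9=14
after SUB r1, r1, #1: r1=9-1=8
CMP r1, #4  (cmp 8,4)
BGT loop: taken
after MUL r2, r2, #1: r2=14*1=14
after XOR r6, r6, r2: r6=11^14=5
after XOR r2, r2, #9: r2=14^9=7
after SUB r1, r1, #1: r1=8-1=7
CMP r1, #4  (cmp 7,4)
BGT loop: taken
after MUL r2, r2, #1: r2=7*1=7
after XOR r6, r6, r2: r6=5^7=2
after XOR r2, r2, #9: r2=7^9=14
after SUB r1, r1, #1: r1=7-1=6
CMP r1, #4  (cmp 6,4)
BGT loop: taken
after MUL r2, r2, #1: r2=14*1=14
after XOR r6, r6, r2: r6=2^14=12
after XOR r2, r2, #9: r2=14^9=7
after SUB r1, r1, #1: r1=6-1=5
CMP r1, #4  (cmp 5,4)
BGT loop: taken
after MUL r2, r2, #1: r2=7*1=7
after XOR r6, r6, r2: r6=12^7=11
after XOR r2, r2, #9: r2=7^9=14
after SUB r1, r1, #1: r1=5-1=4
CMP r1, #4  (cmp 4,4)
BGT loop: not taken
after XOR r6, r2, #1: r6=14^1=15
halt.
Total executed instructions: 47.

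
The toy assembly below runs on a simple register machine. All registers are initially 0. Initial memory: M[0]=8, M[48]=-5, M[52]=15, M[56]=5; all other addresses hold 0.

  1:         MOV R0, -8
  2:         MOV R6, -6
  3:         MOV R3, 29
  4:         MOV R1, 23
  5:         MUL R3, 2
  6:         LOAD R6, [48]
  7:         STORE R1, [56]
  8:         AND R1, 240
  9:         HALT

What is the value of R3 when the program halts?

MOV R0, -8 → R0=-8
MOV R6, -6 → R6=-6
MOV R3, 29 → R3=29
MOV R1, 23 → R1=23
MUL R3, 2 → R3=29*2=58
LOAD R6, [48] → R6=M[48]=-5
STORE R1, [56] → M[56]=23
AND R1, 240 → R1=23&240=16
halt.

58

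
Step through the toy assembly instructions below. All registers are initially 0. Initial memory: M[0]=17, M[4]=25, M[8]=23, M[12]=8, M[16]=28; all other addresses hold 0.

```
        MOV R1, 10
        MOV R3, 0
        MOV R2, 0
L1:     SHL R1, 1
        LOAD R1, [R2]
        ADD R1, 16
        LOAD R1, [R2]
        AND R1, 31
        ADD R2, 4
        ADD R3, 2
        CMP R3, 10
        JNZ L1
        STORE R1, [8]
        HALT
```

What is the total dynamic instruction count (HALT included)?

50

after MOV R1, 10: R1=10
after MOV R3, 0: R3=0
after MOV R2, 0: R2=0
after SHL R1, 1: R1=10<<1=20
after LOAD R1, [R2]: R1=M[0]=17
after ADD R1, 16: R1=17+16=33
after LOAD R1, [R2]: R1=M[0]=17
after AND R1, 31: R1=17&31=17
after ADD R2, 4: R2=0+4=4
after ADD R3, 2: R3=0+2=2
CMP R3, 10  (cmp 2,10)
JNZ L1: taken
after SHL R1, 1: R1=17<<1=34
after LOAD R1, [R2]: R1=M[4]=25
after ADD R1, 16: R1=25+16=41
after LOAD R1, [R2]: R1=M[4]=25
after AND R1, 31: R1=25&31=25
after ADD R2, 4: R2=4+4=8
after ADD R3, 2: R3=2+2=4
CMP R3, 10  (cmp 4,10)
JNZ L1: taken
after SHL R1, 1: R1=25<<1=50
after LOAD R1, [R2]: R1=M[8]=23
after ADD R1, 16: R1=23+16=39
after LOAD R1, [R2]: R1=M[8]=23
after AND R1, 31: R1=23&31=23
after ADD R2, 4: R2=8+4=12
after ADD R3, 2: R3=4+2=6
CMP R3, 10  (cmp 6,10)
JNZ L1: taken
after SHL R1, 1: R1=23<<1=46
after LOAD R1, [R2]: R1=M[12]=8
after ADD R1, 16: R1=8+16=24
after LOAD R1, [R2]: R1=M[12]=8
after AND R1, 31: R1=8&31=8
after ADD R2, 4: R2=12+4=16
after ADD R3, 2: R3=6+2=8
CMP R3, 10  (cmp 8,10)
JNZ L1: taken
after SHL R1, 1: R1=8<<1=16
after LOAD R1, [R2]: R1=M[16]=28
after ADD R1, 16: R1=28+16=44
after LOAD R1, [R2]: R1=M[16]=28
after AND R1, 31: R1=28&31=28
after ADD R2, 4: R2=16+4=20
after ADD R3, 2: R3=8+2=10
CMP R3, 10  (cmp 10,10)
JNZ L1: not taken
STORE R1, [8] → M[8]=28
halt.
Total executed instructions: 50.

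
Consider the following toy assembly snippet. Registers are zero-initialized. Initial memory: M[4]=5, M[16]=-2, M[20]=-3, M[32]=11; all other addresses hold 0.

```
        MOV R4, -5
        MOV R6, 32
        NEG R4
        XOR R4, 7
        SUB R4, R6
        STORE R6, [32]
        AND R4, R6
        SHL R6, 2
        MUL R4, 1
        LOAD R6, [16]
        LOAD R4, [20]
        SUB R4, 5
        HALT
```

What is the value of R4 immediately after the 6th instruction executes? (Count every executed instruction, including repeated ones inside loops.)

MOV R4, -5 → R4=-5
MOV R6, 32 → R6=32
NEG R4 → R4=-(-5)=5
XOR R4, 7 → R4=5^7=2
SUB R4, R6 → R4=2-32=-30
STORE R6, [32] → M[32]=32
After step 6: R4 = -30.

-30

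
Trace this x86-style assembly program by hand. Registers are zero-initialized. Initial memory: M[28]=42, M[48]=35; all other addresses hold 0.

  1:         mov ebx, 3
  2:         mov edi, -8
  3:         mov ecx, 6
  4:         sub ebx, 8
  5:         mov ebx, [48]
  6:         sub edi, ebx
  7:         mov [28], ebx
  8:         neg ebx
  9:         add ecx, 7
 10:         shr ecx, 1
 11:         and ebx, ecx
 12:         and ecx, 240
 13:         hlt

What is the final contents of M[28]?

35

ebx=3
edi=-8
ecx=6
ebx=3-8=-5
ebx=M[48]=35
edi=(-8)-35=-43
mov [28], ebx → M[28]=35
ebx=-(35)=-35
ecx=6+7=13
ecx=13>>1=6
ebx=(-35)&6=4
ecx=6&240=0
halt.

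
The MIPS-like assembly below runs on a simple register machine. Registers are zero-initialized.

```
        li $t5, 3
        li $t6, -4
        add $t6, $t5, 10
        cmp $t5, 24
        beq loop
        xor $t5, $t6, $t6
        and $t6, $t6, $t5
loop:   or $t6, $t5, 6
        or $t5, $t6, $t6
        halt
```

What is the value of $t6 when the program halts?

6

after li $t5, 3: $t5=3
after li $t6, -4: $t6=-4
after add $t6, $t5, 10: $t6=3+10=13
cmp $t5, 24  (cmp 3,24)
beq loop: not taken
after xor $t5, $t6, $t6: $t5=13^13=0
after and $t6, $t6, $t5: $t6=13&0=0
after or $t6, $t5, 6: $t6=0|6=6
after or $t5, $t6, $t6: $t5=6|6=6
halt.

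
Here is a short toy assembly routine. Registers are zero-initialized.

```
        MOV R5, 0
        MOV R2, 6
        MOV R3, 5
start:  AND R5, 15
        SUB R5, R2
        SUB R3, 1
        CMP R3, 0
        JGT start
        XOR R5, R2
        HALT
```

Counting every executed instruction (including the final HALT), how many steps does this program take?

30

MOV R5, 0 → R5=0
MOV R2, 6 → R2=6
MOV R3, 5 → R3=5
AND R5, 15 → R5=0&15=0
SUB R5, R2 → R5=0-6=-6
SUB R3, 1 → R3=5-1=4
CMP R3, 0  (cmp 4,0)
JGT start: taken
AND R5, 15 → R5=(-6)&15=10
SUB R5, R2 → R5=10-6=4
SUB R3, 1 → R3=4-1=3
CMP R3, 0  (cmp 3,0)
JGT start: taken
AND R5, 15 → R5=4&15=4
SUB R5, R2 → R5=4-6=-2
SUB R3, 1 → R3=3-1=2
CMP R3, 0  (cmp 2,0)
JGT start: taken
AND R5, 15 → R5=(-2)&15=14
SUB R5, R2 → R5=14-6=8
SUB R3, 1 → R3=2-1=1
CMP R3, 0  (cmp 1,0)
JGT start: taken
AND R5, 15 → R5=8&15=8
SUB R5, R2 → R5=8-6=2
SUB R3, 1 → R3=1-1=0
CMP R3, 0  (cmp 0,0)
JGT start: not taken
XOR R5, R2 → R5=2^6=4
halt.
Total executed instructions: 30.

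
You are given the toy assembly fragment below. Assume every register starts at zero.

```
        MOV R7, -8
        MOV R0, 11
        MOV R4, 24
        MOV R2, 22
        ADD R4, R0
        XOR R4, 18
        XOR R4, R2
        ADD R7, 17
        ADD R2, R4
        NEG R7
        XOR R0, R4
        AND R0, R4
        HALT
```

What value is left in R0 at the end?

MOV R7, -8 → R7=-8
MOV R0, 11 → R0=11
MOV R4, 24 → R4=24
MOV R2, 22 → R2=22
ADD R4, R0 → R4=24+11=35
XOR R4, 18 → R4=35^18=49
XOR R4, R2 → R4=49^22=39
ADD R7, 17 → R7=(-8)+17=9
ADD R2, R4 → R2=22+39=61
NEG R7 → R7=-(9)=-9
XOR R0, R4 → R0=11^39=44
AND R0, R4 → R0=44&39=36
halt.

36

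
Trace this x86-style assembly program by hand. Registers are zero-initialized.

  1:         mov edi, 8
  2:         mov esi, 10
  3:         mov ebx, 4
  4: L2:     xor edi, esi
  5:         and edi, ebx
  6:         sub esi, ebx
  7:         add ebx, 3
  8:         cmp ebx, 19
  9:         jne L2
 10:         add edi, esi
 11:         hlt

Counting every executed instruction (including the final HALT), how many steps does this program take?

mov edi, 8 → edi=8
mov esi, 10 → esi=10
mov ebx, 4 → ebx=4
xor edi, esi → edi=8^10=2
and edi, ebx → edi=2&4=0
sub esi, ebx → esi=10-4=6
add ebx, 3 → ebx=4+3=7
cmp ebx, 19  (cmp 7,19)
jne L2: taken
xor edi, esi → edi=0^6=6
and edi, ebx → edi=6&7=6
sub esi, ebx → esi=6-7=-1
add ebx, 3 → ebx=7+3=10
cmp ebx, 19  (cmp 10,19)
jne L2: taken
xor edi, esi → edi=6^(-1)=-7
and edi, ebx → edi=(-7)&10=8
sub esi, ebx → esi=(-1)-10=-11
add ebx, 3 → ebx=10+3=13
cmp ebx, 19  (cmp 13,19)
jne L2: taken
xor edi, esi → edi=8^(-11)=-3
and edi, ebx → edi=(-3)&13=13
sub esi, ebx → esi=(-11)-13=-24
add ebx, 3 → ebx=13+3=16
cmp ebx, 19  (cmp 16,19)
jne L2: taken
xor edi, esi → edi=13^(-24)=-27
and edi, ebx → edi=(-27)&16=0
sub esi, ebx → esi=(-24)-16=-40
add ebx, 3 → ebx=16+3=19
cmp ebx, 19  (cmp 19,19)
jne L2: not taken
add edi, esi → edi=0+(-40)=-40
halt.
Total executed instructions: 35.

35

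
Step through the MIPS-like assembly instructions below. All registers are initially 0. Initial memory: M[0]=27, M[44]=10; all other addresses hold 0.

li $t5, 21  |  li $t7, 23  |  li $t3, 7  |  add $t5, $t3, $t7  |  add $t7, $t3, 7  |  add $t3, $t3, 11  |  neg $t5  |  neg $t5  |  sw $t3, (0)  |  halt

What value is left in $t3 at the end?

li $t5, 21 → $t5=21
li $t7, 23 → $t7=23
li $t3, 7 → $t3=7
add $t5, $t3, $t7 → $t5=7+23=30
add $t7, $t3, 7 → $t7=7+7=14
add $t3, $t3, 11 → $t3=7+11=18
neg $t5 → $t5=-(30)=-30
neg $t5 → $t5=-(-30)=30
sw $t3, (0) → M[0]=18
halt.

18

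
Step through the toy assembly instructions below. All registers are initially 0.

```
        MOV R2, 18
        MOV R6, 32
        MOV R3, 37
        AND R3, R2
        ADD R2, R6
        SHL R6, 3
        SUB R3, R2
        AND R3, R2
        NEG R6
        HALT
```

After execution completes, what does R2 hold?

R2=18
R6=32
R3=37
R3=37&18=0
R2=18+32=50
R6=32<<3=256
R3=0-50=-50
R3=(-50)&50=2
R6=-(256)=-256
halt.

50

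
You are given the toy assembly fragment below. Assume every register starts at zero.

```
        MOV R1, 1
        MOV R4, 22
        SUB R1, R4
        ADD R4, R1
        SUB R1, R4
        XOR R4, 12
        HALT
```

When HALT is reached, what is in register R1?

-22

MOV R1, 1 → R1=1
MOV R4, 22 → R4=22
SUB R1, R4 → R1=1-22=-21
ADD R4, R1 → R4=22+(-21)=1
SUB R1, R4 → R1=(-21)-1=-22
XOR R4, 12 → R4=1^12=13
halt.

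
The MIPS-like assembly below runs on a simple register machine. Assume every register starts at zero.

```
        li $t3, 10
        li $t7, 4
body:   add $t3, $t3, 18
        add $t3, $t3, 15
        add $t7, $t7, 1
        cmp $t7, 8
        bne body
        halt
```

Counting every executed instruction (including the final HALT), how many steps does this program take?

23

$t3=10
$t7=4
$t3=10+18=28
$t3=28+15=43
$t7=4+1=5
cmp $t7, 8  (cmp 5,8)
bne body: taken
$t3=43+18=61
$t3=61+15=76
$t7=5+1=6
cmp $t7, 8  (cmp 6,8)
bne body: taken
$t3=76+18=94
$t3=94+15=109
$t7=6+1=7
cmp $t7, 8  (cmp 7,8)
bne body: taken
$t3=109+18=127
$t3=127+15=142
$t7=7+1=8
cmp $t7, 8  (cmp 8,8)
bne body: not taken
halt.
Total executed instructions: 23.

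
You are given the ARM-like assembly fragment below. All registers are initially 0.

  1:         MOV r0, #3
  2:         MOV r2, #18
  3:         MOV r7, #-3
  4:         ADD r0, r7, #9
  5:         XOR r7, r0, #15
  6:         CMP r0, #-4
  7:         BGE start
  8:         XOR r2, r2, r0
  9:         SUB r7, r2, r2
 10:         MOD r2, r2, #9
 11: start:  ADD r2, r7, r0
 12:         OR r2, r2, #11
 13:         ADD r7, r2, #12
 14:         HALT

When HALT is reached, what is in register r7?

27

r0=3
r2=18
r7=-3
r0=(-3)+9=6
r7=6^15=9
CMP r0, #-4  (cmp 6,-4)
BGE start: taken
r2=9+6=15
r2=15|11=15
r7=15+12=27
halt.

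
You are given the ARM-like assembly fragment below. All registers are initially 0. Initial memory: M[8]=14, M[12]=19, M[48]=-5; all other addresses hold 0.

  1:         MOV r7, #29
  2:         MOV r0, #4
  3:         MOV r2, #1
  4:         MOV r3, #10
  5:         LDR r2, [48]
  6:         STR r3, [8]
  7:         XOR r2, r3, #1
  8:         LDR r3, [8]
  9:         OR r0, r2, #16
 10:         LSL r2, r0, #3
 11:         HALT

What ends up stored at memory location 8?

MOV r7, #29 → r7=29
MOV r0, #4 → r0=4
MOV r2, #1 → r2=1
MOV r3, #10 → r3=10
LDR r2, [48] → r2=M[48]=-5
STR r3, [8] → M[8]=10
XOR r2, r3, #1 → r2=10^1=11
LDR r3, [8] → r3=M[8]=10
OR r0, r2, #16 → r0=11|16=27
LSL r2, r0, #3 → r2=27<<3=216
halt.

10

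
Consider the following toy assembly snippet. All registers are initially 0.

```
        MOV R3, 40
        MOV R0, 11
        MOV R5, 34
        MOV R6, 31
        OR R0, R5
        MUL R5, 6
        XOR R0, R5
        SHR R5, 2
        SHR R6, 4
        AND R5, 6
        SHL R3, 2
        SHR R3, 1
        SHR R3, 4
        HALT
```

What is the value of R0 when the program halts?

MOV R3, 40 → R3=40
MOV R0, 11 → R0=11
MOV R5, 34 → R5=34
MOV R6, 31 → R6=31
OR R0, R5 → R0=11|34=43
MUL R5, 6 → R5=34*6=204
XOR R0, R5 → R0=43^204=231
SHR R5, 2 → R5=204>>2=51
SHR R6, 4 → R6=31>>4=1
AND R5, 6 → R5=51&6=2
SHL R3, 2 → R3=40<<2=160
SHR R3, 1 → R3=160>>1=80
SHR R3, 4 → R3=80>>4=5
halt.

231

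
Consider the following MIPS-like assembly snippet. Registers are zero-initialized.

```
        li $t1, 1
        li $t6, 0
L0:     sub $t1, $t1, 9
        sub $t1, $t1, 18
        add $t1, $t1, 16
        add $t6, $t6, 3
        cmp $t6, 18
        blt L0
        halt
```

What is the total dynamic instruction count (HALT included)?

39

li $t1, 1 → $t1=1
li $t6, 0 → $t6=0
sub $t1, $t1, 9 → $t1=1-9=-8
sub $t1, $t1, 18 → $t1=(-8)-18=-26
add $t1, $t1, 16 → $t1=(-26)+16=-10
add $t6, $t6, 3 → $t6=0+3=3
cmp $t6, 18  (cmp 3,18)
blt L0: taken
sub $t1, $t1, 9 → $t1=(-10)-9=-19
sub $t1, $t1, 18 → $t1=(-19)-18=-37
add $t1, $t1, 16 → $t1=(-37)+16=-21
add $t6, $t6, 3 → $t6=3+3=6
cmp $t6, 18  (cmp 6,18)
blt L0: taken
sub $t1, $t1, 9 → $t1=(-21)-9=-30
sub $t1, $t1, 18 → $t1=(-30)-18=-48
add $t1, $t1, 16 → $t1=(-48)+16=-32
add $t6, $t6, 3 → $t6=6+3=9
cmp $t6, 18  (cmp 9,18)
blt L0: taken
sub $t1, $t1, 9 → $t1=(-32)-9=-41
sub $t1, $t1, 18 → $t1=(-41)-18=-59
add $t1, $t1, 16 → $t1=(-59)+16=-43
add $t6, $t6, 3 → $t6=9+3=12
cmp $t6, 18  (cmp 12,18)
blt L0: taken
sub $t1, $t1, 9 → $t1=(-43)-9=-52
sub $t1, $t1, 18 → $t1=(-52)-18=-70
add $t1, $t1, 16 → $t1=(-70)+16=-54
add $t6, $t6, 3 → $t6=12+3=15
cmp $t6, 18  (cmp 15,18)
blt L0: taken
sub $t1, $t1, 9 → $t1=(-54)-9=-63
sub $t1, $t1, 18 → $t1=(-63)-18=-81
add $t1, $t1, 16 → $t1=(-81)+16=-65
add $t6, $t6, 3 → $t6=15+3=18
cmp $t6, 18  (cmp 18,18)
blt L0: not taken
halt.
Total executed instructions: 39.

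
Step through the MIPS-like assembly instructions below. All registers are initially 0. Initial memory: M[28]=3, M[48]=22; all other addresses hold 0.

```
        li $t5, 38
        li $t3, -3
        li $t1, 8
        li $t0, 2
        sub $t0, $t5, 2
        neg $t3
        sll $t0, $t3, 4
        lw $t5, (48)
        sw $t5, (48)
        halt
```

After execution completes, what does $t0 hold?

$t5=38
$t3=-3
$t1=8
$t0=2
$t0=38-2=36
$t3=-(-3)=3
$t0=3<<4=48
$t5=M[48]=22
sw $t5, (48) → M[48]=22
halt.

48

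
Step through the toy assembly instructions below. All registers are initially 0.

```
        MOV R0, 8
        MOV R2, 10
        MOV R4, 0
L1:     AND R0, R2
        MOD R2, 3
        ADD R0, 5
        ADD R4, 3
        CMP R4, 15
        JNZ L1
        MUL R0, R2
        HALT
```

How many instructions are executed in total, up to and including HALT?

35

after MOV R0, 8: R0=8
after MOV R2, 10: R2=10
after MOV R4, 0: R4=0
after AND R0, R2: R0=8&10=8
after MOD R2, 3: R2=10%3=1
after ADD R0, 5: R0=8+5=13
after ADD R4, 3: R4=0+3=3
CMP R4, 15  (cmp 3,15)
JNZ L1: taken
after AND R0, R2: R0=13&1=1
after MOD R2, 3: R2=1%3=1
after ADD R0, 5: R0=1+5=6
after ADD R4, 3: R4=3+3=6
CMP R4, 15  (cmp 6,15)
JNZ L1: taken
after AND R0, R2: R0=6&1=0
after MOD R2, 3: R2=1%3=1
after ADD R0, 5: R0=0+5=5
after ADD R4, 3: R4=6+3=9
CMP R4, 15  (cmp 9,15)
JNZ L1: taken
after AND R0, R2: R0=5&1=1
after MOD R2, 3: R2=1%3=1
after ADD R0, 5: R0=1+5=6
after ADD R4, 3: R4=9+3=12
CMP R4, 15  (cmp 12,15)
JNZ L1: taken
after AND R0, R2: R0=6&1=0
after MOD R2, 3: R2=1%3=1
after ADD R0, 5: R0=0+5=5
after ADD R4, 3: R4=12+3=15
CMP R4, 15  (cmp 15,15)
JNZ L1: not taken
after MUL R0, R2: R0=5*1=5
halt.
Total executed instructions: 35.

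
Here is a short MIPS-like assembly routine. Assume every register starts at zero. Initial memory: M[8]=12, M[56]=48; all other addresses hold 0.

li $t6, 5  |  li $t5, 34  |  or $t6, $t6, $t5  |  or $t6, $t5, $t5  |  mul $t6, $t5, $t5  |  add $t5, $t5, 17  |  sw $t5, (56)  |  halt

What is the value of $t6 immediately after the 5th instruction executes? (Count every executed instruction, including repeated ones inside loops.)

1156

after li $t6, 5: $t6=5
after li $t5, 34: $t5=34
after or $t6, $t6, $t5: $t6=5|34=39
after or $t6, $t5, $t5: $t6=34|34=34
after mul $t6, $t5, $t5: $t6=34*34=1156
After step 5: $t6 = 1156.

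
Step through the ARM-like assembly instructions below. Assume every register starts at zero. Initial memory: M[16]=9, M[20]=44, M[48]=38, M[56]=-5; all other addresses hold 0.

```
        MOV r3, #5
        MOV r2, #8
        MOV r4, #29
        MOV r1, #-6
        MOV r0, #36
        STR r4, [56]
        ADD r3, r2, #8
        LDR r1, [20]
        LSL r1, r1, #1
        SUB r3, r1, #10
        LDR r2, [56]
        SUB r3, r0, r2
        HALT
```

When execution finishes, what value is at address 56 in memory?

29

r3=5
r2=8
r4=29
r1=-6
r0=36
STR r4, [56] → M[56]=29
r3=8+8=16
r1=M[20]=44
r1=44<<1=88
r3=88-10=78
r2=M[56]=29
r3=36-29=7
halt.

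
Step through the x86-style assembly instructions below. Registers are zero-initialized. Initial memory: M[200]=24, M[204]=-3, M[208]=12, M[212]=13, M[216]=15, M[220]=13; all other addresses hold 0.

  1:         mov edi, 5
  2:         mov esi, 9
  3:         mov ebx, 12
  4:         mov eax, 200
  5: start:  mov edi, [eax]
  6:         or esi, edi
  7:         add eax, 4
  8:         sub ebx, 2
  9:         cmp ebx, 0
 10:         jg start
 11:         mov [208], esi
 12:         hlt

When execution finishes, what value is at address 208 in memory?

-1

after mov edi, 5: edi=5
after mov esi, 9: esi=9
after mov ebx, 12: ebx=12
after mov eax, 200: eax=200
after mov edi, [eax]: edi=M[200]=24
after or esi, edi: esi=9|24=25
after add eax, 4: eax=200+4=204
after sub ebx, 2: ebx=12-2=10
cmp ebx, 0  (cmp 10,0)
jg start: taken
after mov edi, [eax]: edi=M[204]=-3
after or esi, edi: esi=25|(-3)=-3
after add eax, 4: eax=204+4=208
after sub ebx, 2: ebx=10-2=8
cmp ebx, 0  (cmp 8,0)
jg start: taken
after mov edi, [eax]: edi=M[208]=12
after or esi, edi: esi=(-3)|12=-3
after add eax, 4: eax=208+4=212
after sub ebx, 2: ebx=8-2=6
cmp ebx, 0  (cmp 6,0)
jg start: taken
after mov edi, [eax]: edi=M[212]=13
after or esi, edi: esi=(-3)|13=-3
after add eax, 4: eax=212+4=216
after sub ebx, 2: ebx=6-2=4
cmp ebx, 0  (cmp 4,0)
jg start: taken
after mov edi, [eax]: edi=M[216]=15
after or esi, edi: esi=(-3)|15=-1
after add eax, 4: eax=216+4=220
after sub ebx, 2: ebx=4-2=2
cmp ebx, 0  (cmp 2,0)
jg start: taken
after mov edi, [eax]: edi=M[220]=13
after or esi, edi: esi=(-1)|13=-1
after add eax, 4: eax=220+4=224
after sub ebx, 2: ebx=2-2=0
cmp ebx, 0  (cmp 0,0)
jg start: not taken
mov [208], esi → M[208]=-1
halt.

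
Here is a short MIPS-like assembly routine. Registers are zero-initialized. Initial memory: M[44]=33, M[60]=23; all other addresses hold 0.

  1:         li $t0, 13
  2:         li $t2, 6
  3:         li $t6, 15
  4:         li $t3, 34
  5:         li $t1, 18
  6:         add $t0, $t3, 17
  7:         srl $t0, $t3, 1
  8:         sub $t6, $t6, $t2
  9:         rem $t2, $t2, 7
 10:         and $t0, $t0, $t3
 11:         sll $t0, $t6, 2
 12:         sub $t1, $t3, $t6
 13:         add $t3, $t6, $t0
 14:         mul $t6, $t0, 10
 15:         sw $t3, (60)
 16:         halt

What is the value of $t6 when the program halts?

360

$t0=13
$t2=6
$t6=15
$t3=34
$t1=18
$t0=34+17=51
$t0=34>>1=17
$t6=15-6=9
$t2=6%7=6
$t0=17&34=0
$t0=9<<2=36
$t1=34-9=25
$t3=9+36=45
$t6=36*10=360
sw $t3, (60) → M[60]=45
halt.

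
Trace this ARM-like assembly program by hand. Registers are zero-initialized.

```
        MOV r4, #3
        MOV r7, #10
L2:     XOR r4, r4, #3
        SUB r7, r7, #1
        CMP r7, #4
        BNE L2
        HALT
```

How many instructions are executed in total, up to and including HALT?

27

after MOV r4, #3: r4=3
after MOV r7, #10: r7=10
after XOR r4, r4, #3: r4=3^3=0
after SUB r7, r7, #1: r7=10-1=9
CMP r7, #4  (cmp 9,4)
BNE L2: taken
after XOR r4, r4, #3: r4=0^3=3
after SUB r7, r7, #1: r7=9-1=8
CMP r7, #4  (cmp 8,4)
BNE L2: taken
after XOR r4, r4, #3: r4=3^3=0
after SUB r7, r7, #1: r7=8-1=7
CMP r7, #4  (cmp 7,4)
BNE L2: taken
after XOR r4, r4, #3: r4=0^3=3
after SUB r7, r7, #1: r7=7-1=6
CMP r7, #4  (cmp 6,4)
BNE L2: taken
after XOR r4, r4, #3: r4=3^3=0
after SUB r7, r7, #1: r7=6-1=5
CMP r7, #4  (cmp 5,4)
BNE L2: taken
after XOR r4, r4, #3: r4=0^3=3
after SUB r7, r7, #1: r7=5-1=4
CMP r7, #4  (cmp 4,4)
BNE L2: not taken
halt.
Total executed instructions: 27.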